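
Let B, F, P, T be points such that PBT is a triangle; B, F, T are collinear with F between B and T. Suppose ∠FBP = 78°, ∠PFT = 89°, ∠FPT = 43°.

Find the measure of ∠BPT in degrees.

1. ∠PBT = 78°  [F on ray BT]
2. ∠FTP = 48°  [△PFT]
3. ∠BTP = 48°  [F on ray TB]
4. ∠BPT = 54°  [△PBT]

∠BPT = 54°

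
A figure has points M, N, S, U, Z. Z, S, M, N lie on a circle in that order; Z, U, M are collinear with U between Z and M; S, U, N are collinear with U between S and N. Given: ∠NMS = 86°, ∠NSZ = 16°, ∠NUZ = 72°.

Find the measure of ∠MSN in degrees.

∠MSN = 38°

1. ∠NZS = 94°  [cyclic ZSMN, opposite ∠Z+∠M]
2. ∠SNZ = 70°  [△ZSN]
3. ∠MUS = 72°  [vertical angles at U]
4. ∠SMZ = 70°  [same arc ZS]
5. ∠MSN = 38°  [△SUM]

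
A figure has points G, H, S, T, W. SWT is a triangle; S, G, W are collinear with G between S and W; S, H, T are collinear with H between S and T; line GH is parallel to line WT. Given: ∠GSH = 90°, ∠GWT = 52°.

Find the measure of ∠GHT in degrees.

∠GHT = 142°

1. ∠TSW = 90°  [G on SW, H on ST]
2. ∠SWT = 52°  [G on ray WS]
3. ∠STW = 38°  [△SWT]
4. ∠GHS = 38°  [GH∥WT, corresponding at H]
5. ∠GHT = 142°  [linear pair at H on ST]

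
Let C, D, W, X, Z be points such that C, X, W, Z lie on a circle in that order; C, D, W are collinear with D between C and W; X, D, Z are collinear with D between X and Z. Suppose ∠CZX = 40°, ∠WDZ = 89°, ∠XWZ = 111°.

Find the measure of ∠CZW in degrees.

1. ∠CDZ = 91°  [linear pair at D on CW]
2. ∠XCZ = 69°  [cyclic CXWZ, opposite ∠C+∠W]
3. ∠WCZ = 49°  [△CDZ]
4. ∠CXZ = 71°  [△CXZ]
5. ∠CWZ = 71°  [same arc CZ]
6. ∠CZW = 60°  [△CWZ]

∠CZW = 60°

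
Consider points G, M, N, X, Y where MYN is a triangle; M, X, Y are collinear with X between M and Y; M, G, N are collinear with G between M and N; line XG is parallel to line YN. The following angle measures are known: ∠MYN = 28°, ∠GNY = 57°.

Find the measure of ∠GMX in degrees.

∠GMX = 95°

1. ∠MNY = 57°  [G on ray NM]
2. ∠NMY = 95°  [△MYN]
3. ∠GMX = 95°  [X on MY, G on MN]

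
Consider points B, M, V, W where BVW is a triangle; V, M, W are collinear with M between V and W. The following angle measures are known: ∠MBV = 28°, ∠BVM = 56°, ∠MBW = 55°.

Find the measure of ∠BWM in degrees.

∠BWM = 41°

1. ∠BMV = 96°  [△BVM]
2. ∠BMW = 84°  [linear pair at M on VW]
3. ∠BWM = 41°  [△BMW]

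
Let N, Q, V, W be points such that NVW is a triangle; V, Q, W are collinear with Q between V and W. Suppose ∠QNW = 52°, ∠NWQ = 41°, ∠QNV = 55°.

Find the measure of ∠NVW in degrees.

∠NVW = 32°

1. ∠NQW = 87°  [△NQW]
2. ∠NQV = 93°  [linear pair at Q on VW]
3. ∠NVQ = 32°  [△NVQ]
4. ∠NVW = 32°  [Q on ray VW]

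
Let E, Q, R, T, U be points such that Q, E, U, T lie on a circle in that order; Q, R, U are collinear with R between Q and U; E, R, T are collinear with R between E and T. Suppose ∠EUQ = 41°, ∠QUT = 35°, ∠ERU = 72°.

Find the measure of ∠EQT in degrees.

∠EQT = 104°

1. ∠ETQ = 41°  [same arc QE]
2. ∠QET = 35°  [same arc QT]
3. ∠EQT = 104°  [△QET]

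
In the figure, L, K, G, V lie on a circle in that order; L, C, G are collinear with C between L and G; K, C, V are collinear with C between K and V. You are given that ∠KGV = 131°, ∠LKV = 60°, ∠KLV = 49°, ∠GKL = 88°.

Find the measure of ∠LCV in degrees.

∠LCV = 81°

1. ∠LGV = 60°  [same arc LV]
2. ∠KVL = 71°  [△LKV]
3. ∠GVL = 92°  [cyclic LKGV, opposite ∠K+∠V]
4. ∠GLV = 28°  [△LGV]
5. ∠LCV = 81°  [△LCV]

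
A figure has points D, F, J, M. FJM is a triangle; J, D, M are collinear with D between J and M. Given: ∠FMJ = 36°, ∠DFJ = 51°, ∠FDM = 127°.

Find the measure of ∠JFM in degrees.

1. ∠FDJ = 53°  [linear pair at D on JM]
2. ∠DJF = 76°  [△FJD]
3. ∠FJM = 76°  [D on ray JM]
4. ∠JFM = 68°  [△FJM]

∠JFM = 68°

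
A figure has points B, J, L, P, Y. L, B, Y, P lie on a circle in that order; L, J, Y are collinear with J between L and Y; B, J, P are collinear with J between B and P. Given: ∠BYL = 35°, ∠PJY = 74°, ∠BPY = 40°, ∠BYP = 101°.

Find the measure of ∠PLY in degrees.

1. ∠BPL = 35°  [same arc LB]
2. ∠LJP = 106°  [linear pair at J on LY]
3. ∠PLY = 39°  [△LJP]

∠PLY = 39°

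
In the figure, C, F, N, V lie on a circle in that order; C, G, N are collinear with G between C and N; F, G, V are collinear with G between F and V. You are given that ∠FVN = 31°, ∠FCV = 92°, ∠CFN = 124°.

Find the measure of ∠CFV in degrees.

1. ∠FCN = 31°  [same arc FN]
2. ∠CNF = 25°  [△CFN]
3. ∠CVF = 25°  [same arc CF]
4. ∠CFV = 63°  [△CFV]

∠CFV = 63°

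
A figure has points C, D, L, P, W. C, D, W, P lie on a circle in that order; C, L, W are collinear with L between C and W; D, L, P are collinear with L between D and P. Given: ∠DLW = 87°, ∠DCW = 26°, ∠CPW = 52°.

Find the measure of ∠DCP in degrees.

∠DCP = 93°

1. ∠CLD = 93°  [linear pair at L on CW]
2. ∠CDP = 61°  [△CLD]
3. ∠CDW = 128°  [cyclic CDWP, opposite ∠D+∠P]
4. ∠CWD = 26°  [△CDW]
5. ∠CPD = 26°  [same arc CD]
6. ∠DCP = 93°  [△CDP]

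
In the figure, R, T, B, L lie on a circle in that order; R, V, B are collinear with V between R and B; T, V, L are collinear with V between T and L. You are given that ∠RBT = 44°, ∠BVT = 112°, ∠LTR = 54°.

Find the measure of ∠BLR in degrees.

∠BLR = 102°

1. ∠RLT = 44°  [same arc RT]
2. ∠LVR = 112°  [vertical angles at V]
3. ∠LBR = 54°  [same arc RL]
4. ∠BRL = 24°  [△RVL]
5. ∠BLR = 102°  [△RBL]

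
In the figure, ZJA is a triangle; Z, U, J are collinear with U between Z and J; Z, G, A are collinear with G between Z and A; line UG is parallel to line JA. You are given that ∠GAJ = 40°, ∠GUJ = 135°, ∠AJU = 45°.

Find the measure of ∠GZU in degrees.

1. ∠JAZ = 40°  [G on ray AZ]
2. ∠GUZ = 45°  [linear pair at U on ZJ]
3. ∠UGZ = 40°  [UG∥JA, corresponding at G]
4. ∠GZU = 95°  [△ZUG]

∠GZU = 95°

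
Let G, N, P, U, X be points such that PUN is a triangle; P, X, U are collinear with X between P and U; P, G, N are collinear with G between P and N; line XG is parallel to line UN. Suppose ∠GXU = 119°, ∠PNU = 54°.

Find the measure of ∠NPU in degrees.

∠NPU = 65°

1. ∠GXP = 61°  [linear pair at X on PU]
2. ∠PGX = 54°  [XG∥UN, corresponding at G]
3. ∠GPX = 65°  [△PXG]
4. ∠NPU = 65°  [X on PU, G on PN]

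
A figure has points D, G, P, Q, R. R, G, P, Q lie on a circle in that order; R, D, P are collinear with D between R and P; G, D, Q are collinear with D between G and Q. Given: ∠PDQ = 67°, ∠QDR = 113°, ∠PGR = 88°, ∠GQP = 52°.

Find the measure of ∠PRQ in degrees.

1. ∠QPR = 61°  [△PDQ]
2. ∠PQR = 92°  [cyclic RGPQ, opposite ∠G+∠Q]
3. ∠PRQ = 27°  [△RPQ]

∠PRQ = 27°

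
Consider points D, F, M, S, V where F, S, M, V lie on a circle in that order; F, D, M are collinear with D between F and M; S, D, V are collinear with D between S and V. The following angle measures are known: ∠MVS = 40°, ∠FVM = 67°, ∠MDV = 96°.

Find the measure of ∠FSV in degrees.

∠FSV = 44°

1. ∠MFS = 40°  [same arc SM]
2. ∠FDS = 96°  [vertical angles at D]
3. ∠FSV = 44°  [△FDS]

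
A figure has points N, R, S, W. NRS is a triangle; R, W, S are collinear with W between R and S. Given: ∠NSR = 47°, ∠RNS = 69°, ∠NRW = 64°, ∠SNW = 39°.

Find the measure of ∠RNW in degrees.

1. ∠NSW = 47°  [W on ray SR]
2. ∠NWS = 94°  [△NWS]
3. ∠NWR = 86°  [linear pair at W on RS]
4. ∠RNW = 30°  [△NRW]

∠RNW = 30°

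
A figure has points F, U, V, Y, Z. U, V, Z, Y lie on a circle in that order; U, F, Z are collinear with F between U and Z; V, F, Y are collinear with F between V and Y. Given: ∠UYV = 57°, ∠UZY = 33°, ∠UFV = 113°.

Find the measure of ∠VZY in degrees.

∠VZY = 90°

1. ∠UZV = 57°  [same arc UV]
2. ∠YFZ = 113°  [vertical angles at F]
3. ∠VFZ = 67°  [linear pair at F on UZ]
4. ∠YVZ = 56°  [△VFZ]
5. ∠VYZ = 34°  [△ZFY]
6. ∠VZY = 90°  [△VZY]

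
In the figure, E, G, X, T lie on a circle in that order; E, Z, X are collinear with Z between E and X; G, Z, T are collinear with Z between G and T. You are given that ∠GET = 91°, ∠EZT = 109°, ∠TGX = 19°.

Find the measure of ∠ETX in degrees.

∠ETX = 124°

1. ∠GXT = 89°  [cyclic EGXT, opposite ∠E+∠X]
2. ∠TZX = 71°  [linear pair at Z on EX]
3. ∠TEX = 19°  [same arc XT]
4. ∠GTX = 72°  [△GXT]
5. ∠EXT = 37°  [△XZT]
6. ∠ETX = 124°  [△EXT]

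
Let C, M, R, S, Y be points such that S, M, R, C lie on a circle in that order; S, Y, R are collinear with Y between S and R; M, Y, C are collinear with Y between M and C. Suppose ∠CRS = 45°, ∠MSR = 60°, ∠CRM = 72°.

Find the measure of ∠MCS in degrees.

1. ∠CMS = 45°  [same arc SC]
2. ∠CSM = 108°  [cyclic SMRC, opposite ∠S+∠R]
3. ∠MCS = 27°  [△SMC]

∠MCS = 27°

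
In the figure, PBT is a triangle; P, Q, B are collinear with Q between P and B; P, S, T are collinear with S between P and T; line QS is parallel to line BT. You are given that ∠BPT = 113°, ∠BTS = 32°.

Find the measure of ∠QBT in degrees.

1. ∠BTP = 32°  [S on ray TP]
2. ∠PBT = 35°  [△PBT]
3. ∠QBT = 35°  [Q on ray BP]

∠QBT = 35°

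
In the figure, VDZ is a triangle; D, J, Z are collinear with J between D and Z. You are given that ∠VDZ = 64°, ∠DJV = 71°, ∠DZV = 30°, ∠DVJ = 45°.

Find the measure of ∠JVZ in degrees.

∠JVZ = 41°

1. ∠VJZ = 109°  [linear pair at J on DZ]
2. ∠JZV = 30°  [J on ray ZD]
3. ∠JVZ = 41°  [△VJZ]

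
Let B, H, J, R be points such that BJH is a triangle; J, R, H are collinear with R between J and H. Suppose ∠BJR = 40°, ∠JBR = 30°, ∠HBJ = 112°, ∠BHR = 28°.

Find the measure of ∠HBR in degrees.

1. ∠BRJ = 110°  [△BJR]
2. ∠BRH = 70°  [linear pair at R on JH]
3. ∠HBR = 82°  [△BRH]

∠HBR = 82°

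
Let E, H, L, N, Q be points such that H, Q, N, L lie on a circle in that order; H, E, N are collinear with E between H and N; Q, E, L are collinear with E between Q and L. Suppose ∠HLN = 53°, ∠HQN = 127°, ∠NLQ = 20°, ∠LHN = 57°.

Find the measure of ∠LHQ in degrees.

∠LHQ = 77°

1. ∠LQN = 57°  [same arc NL]
2. ∠LNQ = 103°  [△QNL]
3. ∠LHQ = 77°  [cyclic HQNL, opposite ∠H+∠N]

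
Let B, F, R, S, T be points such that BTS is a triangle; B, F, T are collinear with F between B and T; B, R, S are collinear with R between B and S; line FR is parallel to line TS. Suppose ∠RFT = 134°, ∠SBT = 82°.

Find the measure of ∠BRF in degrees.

∠BRF = 52°

1. ∠BFR = 46°  [linear pair at F on BT]
2. ∠FBR = 82°  [F on BT, R on BS]
3. ∠BRF = 52°  [△BFR]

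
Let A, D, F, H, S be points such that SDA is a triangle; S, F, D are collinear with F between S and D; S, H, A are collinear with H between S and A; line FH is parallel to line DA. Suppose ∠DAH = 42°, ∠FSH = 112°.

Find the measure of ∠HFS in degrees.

∠HFS = 26°

1. ∠DAS = 42°  [H on ray AS]
2. ∠ASD = 112°  [F on SD, H on SA]
3. ∠ADS = 26°  [△SDA]
4. ∠HFS = 26°  [FH∥DA, corresponding at F]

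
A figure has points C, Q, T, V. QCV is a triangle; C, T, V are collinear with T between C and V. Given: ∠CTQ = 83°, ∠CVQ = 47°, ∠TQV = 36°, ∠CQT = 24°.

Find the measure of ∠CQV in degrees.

∠CQV = 60°

1. ∠QCT = 73°  [△QCT]
2. ∠QCV = 73°  [T on ray CV]
3. ∠CQV = 60°  [△QCV]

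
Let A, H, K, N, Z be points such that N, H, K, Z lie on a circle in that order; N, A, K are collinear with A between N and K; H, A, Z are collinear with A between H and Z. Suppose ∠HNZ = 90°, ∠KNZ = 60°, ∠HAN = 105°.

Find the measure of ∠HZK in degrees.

1. ∠HKZ = 90°  [cyclic NHKZ, opposite ∠N+∠K]
2. ∠KHZ = 60°  [same arc KZ]
3. ∠HZK = 30°  [△HKZ]

∠HZK = 30°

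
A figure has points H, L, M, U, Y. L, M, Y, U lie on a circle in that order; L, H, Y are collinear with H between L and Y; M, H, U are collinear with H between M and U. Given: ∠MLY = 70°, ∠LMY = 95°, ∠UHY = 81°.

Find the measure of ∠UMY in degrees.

1. ∠MUY = 70°  [same arc MY]
2. ∠LUY = 85°  [cyclic LMYU, opposite ∠M+∠U]
3. ∠LYU = 29°  [△YHU]
4. ∠ULY = 66°  [△LYU]
5. ∠UMY = 66°  [same arc YU]

∠UMY = 66°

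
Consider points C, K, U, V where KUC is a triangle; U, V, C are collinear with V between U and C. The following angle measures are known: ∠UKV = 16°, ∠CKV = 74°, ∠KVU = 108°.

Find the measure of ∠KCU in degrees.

1. ∠CVK = 72°  [linear pair at V on UC]
2. ∠KCV = 34°  [△KVC]
3. ∠KCU = 34°  [V on ray CU]

∠KCU = 34°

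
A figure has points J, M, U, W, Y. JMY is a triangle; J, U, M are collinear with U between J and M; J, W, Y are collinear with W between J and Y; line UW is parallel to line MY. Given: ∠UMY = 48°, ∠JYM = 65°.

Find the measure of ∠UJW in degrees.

∠UJW = 67°

1. ∠JMY = 48°  [U on ray MJ]
2. ∠MJY = 67°  [△JMY]
3. ∠UJW = 67°  [U on JM, W on JY]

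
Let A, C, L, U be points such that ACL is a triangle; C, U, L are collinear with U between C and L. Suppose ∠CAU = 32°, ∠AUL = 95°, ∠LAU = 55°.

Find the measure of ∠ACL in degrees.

1. ∠AUC = 85°  [linear pair at U on CL]
2. ∠ACU = 63°  [△ACU]
3. ∠ACL = 63°  [U on ray CL]

∠ACL = 63°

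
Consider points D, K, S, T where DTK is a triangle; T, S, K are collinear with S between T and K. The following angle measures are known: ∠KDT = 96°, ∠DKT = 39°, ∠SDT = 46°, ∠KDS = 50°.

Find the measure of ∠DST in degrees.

∠DST = 89°

1. ∠DKS = 39°  [S on ray KT]
2. ∠DSK = 91°  [△DSK]
3. ∠DST = 89°  [linear pair at S on TK]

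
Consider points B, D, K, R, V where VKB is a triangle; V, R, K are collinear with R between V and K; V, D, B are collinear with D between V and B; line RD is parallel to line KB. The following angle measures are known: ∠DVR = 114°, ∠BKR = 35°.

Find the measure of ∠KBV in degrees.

1. ∠BVK = 114°  [R on VK, D on VB]
2. ∠BKV = 35°  [R on ray KV]
3. ∠KBV = 31°  [△VKB]

∠KBV = 31°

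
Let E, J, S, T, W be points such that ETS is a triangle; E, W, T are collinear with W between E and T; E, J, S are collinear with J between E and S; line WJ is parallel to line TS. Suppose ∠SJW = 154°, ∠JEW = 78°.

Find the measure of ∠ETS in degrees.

∠ETS = 76°

1. ∠EJW = 26°  [linear pair at J on ES]
2. ∠EWJ = 76°  [△EWJ]
3. ∠ETS = 76°  [WJ∥TS, corresponding at W]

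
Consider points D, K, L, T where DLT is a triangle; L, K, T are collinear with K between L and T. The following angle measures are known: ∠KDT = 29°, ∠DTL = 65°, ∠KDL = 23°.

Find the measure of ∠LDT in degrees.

∠LDT = 52°

1. ∠DTK = 65°  [K on ray TL]
2. ∠DKT = 86°  [△DKT]
3. ∠DKL = 94°  [linear pair at K on LT]
4. ∠DLK = 63°  [△DLK]
5. ∠DLT = 63°  [K on ray LT]
6. ∠LDT = 52°  [△DLT]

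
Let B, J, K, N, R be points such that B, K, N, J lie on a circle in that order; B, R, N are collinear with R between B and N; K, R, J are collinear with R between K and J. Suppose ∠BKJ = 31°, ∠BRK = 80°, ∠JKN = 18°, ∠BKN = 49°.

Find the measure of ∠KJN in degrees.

1. ∠BNJ = 31°  [same arc BJ]
2. ∠JRN = 80°  [vertical angles at R]
3. ∠KJN = 69°  [△NRJ]

∠KJN = 69°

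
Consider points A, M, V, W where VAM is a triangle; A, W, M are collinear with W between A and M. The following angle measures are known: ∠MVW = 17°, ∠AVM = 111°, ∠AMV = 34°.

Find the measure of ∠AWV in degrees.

∠AWV = 51°

1. ∠VMW = 34°  [W on ray MA]
2. ∠MWV = 129°  [△VWM]
3. ∠AWV = 51°  [linear pair at W on AM]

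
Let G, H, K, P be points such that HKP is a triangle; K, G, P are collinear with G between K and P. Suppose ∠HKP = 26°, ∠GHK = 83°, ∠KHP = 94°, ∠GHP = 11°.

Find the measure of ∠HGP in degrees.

1. ∠GKH = 26°  [G on ray KP]
2. ∠HGK = 71°  [△HKG]
3. ∠HGP = 109°  [linear pair at G on KP]

∠HGP = 109°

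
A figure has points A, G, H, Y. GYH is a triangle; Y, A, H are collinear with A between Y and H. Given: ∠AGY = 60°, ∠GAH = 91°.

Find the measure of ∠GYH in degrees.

∠GYH = 31°

1. ∠GAY = 89°  [linear pair at A on YH]
2. ∠AYG = 31°  [△GYA]
3. ∠GYH = 31°  [A on ray YH]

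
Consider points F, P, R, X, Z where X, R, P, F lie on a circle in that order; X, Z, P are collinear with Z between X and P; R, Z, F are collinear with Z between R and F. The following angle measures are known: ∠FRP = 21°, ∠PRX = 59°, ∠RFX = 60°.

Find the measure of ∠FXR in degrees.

∠FXR = 82°

1. ∠FXP = 21°  [same arc PF]
2. ∠PFX = 121°  [cyclic XRPF, opposite ∠R+∠F]
3. ∠FPX = 38°  [△XPF]
4. ∠FRX = 38°  [same arc XF]
5. ∠FXR = 82°  [△XRF]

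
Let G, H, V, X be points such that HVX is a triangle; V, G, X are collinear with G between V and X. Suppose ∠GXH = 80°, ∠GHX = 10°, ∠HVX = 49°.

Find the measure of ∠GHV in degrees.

∠GHV = 41°

1. ∠HGX = 90°  [△HGX]
2. ∠GVH = 49°  [G on ray VX]
3. ∠HGV = 90°  [linear pair at G on VX]
4. ∠GHV = 41°  [△HVG]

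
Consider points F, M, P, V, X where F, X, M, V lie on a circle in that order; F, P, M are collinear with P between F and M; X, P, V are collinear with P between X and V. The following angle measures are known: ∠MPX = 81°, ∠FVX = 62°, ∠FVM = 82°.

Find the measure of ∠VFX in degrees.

1. ∠FPV = 81°  [vertical angles at P]
2. ∠MFV = 37°  [△FPV]
3. ∠FMV = 61°  [△FMV]
4. ∠FXV = 61°  [same arc FV]
5. ∠VFX = 57°  [△FXV]

∠VFX = 57°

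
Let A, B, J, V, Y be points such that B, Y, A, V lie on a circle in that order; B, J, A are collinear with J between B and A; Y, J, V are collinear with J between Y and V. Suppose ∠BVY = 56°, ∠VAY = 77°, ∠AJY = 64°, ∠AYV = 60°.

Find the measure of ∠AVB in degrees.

∠AVB = 99°

1. ∠VBY = 103°  [cyclic BYAV, opposite ∠B+∠A]
2. ∠ABV = 60°  [same arc AV]
3. ∠BYV = 21°  [△BYV]
4. ∠BAV = 21°  [same arc BV]
5. ∠AVB = 99°  [△BAV]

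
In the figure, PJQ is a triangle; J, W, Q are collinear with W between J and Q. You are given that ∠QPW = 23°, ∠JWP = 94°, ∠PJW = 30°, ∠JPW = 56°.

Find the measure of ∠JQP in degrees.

∠JQP = 71°

1. ∠PWQ = 86°  [linear pair at W on JQ]
2. ∠PQW = 71°  [△PWQ]
3. ∠JQP = 71°  [W on ray QJ]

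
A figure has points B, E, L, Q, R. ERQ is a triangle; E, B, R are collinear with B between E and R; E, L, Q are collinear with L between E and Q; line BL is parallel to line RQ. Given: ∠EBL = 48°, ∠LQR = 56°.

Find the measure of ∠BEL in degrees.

∠BEL = 76°

1. ∠ERQ = 48°  [BL∥RQ, corresponding at B]
2. ∠EQR = 56°  [L on ray QE]
3. ∠QER = 76°  [△ERQ]
4. ∠BEL = 76°  [B on ER, L on EQ]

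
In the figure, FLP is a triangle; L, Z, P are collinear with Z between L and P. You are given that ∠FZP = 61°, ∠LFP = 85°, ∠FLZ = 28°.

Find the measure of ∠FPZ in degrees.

∠FPZ = 67°

1. ∠FLP = 28°  [Z on ray LP]
2. ∠FPL = 67°  [△FLP]
3. ∠FPZ = 67°  [Z on ray PL]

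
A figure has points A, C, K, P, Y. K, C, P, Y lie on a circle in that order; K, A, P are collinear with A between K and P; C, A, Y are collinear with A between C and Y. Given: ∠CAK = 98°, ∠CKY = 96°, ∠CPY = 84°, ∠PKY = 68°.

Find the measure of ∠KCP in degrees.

∠KCP = 122°

1. ∠CAP = 82°  [linear pair at A on KP]
2. ∠PCY = 68°  [same arc PY]
3. ∠CPK = 30°  [△CAP]
4. ∠CYP = 28°  [△CPY]
5. ∠CKP = 28°  [same arc CP]
6. ∠KCP = 122°  [△KCP]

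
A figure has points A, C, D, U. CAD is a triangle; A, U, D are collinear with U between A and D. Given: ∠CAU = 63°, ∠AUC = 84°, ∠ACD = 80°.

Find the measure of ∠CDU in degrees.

1. ∠CAD = 63°  [U on ray AD]
2. ∠ADC = 37°  [△CAD]
3. ∠CDU = 37°  [U on ray DA]

∠CDU = 37°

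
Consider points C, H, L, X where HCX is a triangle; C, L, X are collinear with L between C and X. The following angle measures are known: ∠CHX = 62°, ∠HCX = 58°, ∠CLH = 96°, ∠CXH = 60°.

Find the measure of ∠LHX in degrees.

1. ∠HLX = 84°  [linear pair at L on CX]
2. ∠HXL = 60°  [L on ray XC]
3. ∠LHX = 36°  [△HLX]

∠LHX = 36°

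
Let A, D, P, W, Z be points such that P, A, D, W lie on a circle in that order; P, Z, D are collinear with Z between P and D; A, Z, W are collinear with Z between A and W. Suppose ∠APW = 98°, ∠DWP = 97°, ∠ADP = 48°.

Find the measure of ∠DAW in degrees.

1. ∠ADW = 82°  [cyclic PADW, opposite ∠P+∠D]
2. ∠DAP = 83°  [cyclic PADW, opposite ∠A+∠W]
3. ∠APD = 49°  [△PAD]
4. ∠AWD = 49°  [same arc AD]
5. ∠DAW = 49°  [△ADW]

∠DAW = 49°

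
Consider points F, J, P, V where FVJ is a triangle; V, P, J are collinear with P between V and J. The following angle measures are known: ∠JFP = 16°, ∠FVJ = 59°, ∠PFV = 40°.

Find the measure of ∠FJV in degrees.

∠FJV = 65°

1. ∠FVP = 59°  [P on ray VJ]
2. ∠FPV = 81°  [△FVP]
3. ∠FPJ = 99°  [linear pair at P on VJ]
4. ∠FJP = 65°  [△FPJ]
5. ∠FJV = 65°  [P on ray JV]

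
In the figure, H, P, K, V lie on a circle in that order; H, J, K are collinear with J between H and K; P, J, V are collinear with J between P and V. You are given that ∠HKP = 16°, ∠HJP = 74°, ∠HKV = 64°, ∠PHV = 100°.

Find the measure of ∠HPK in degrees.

∠HPK = 122°

1. ∠HPV = 64°  [same arc HV]
2. ∠KHP = 42°  [△HJP]
3. ∠HPK = 122°  [△HPK]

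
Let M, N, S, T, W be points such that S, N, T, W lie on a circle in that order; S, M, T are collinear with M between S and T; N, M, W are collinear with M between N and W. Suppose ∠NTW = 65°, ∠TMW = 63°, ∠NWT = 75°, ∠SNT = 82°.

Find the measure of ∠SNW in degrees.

1. ∠NMS = 63°  [vertical angles at M]
2. ∠NST = 75°  [same arc NT]
3. ∠SNW = 42°  [△SMN]

∠SNW = 42°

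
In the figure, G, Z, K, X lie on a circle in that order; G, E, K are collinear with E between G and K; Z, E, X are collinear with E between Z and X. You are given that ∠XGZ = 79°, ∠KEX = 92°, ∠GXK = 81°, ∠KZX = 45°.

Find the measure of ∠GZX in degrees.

∠GZX = 54°

1. ∠GEX = 88°  [linear pair at E on GK]
2. ∠KGX = 45°  [same arc KX]
3. ∠GXZ = 47°  [△GEX]
4. ∠GZX = 54°  [△GZX]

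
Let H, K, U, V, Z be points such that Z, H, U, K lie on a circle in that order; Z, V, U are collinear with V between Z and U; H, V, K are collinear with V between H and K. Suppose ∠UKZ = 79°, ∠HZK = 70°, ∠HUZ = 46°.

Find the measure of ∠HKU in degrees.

∠HKU = 33°

1. ∠UHZ = 101°  [cyclic ZHUK, opposite ∠H+∠K]
2. ∠HZU = 33°  [△ZHU]
3. ∠HKU = 33°  [same arc HU]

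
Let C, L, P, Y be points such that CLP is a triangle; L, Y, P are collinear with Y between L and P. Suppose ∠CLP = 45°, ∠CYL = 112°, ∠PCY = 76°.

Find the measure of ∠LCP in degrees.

∠LCP = 99°

1. ∠CYP = 68°  [linear pair at Y on LP]
2. ∠CPY = 36°  [△CYP]
3. ∠CPL = 36°  [Y on ray PL]
4. ∠LCP = 99°  [△CLP]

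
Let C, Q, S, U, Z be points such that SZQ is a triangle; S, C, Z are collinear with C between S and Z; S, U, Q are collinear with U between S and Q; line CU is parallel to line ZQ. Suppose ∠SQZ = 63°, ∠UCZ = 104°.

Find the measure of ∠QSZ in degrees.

∠QSZ = 41°

1. ∠CUS = 63°  [CU∥ZQ, corresponding at U]
2. ∠SCU = 76°  [linear pair at C on SZ]
3. ∠CSU = 41°  [△SCU]
4. ∠QSZ = 41°  [C on SZ, U on SQ]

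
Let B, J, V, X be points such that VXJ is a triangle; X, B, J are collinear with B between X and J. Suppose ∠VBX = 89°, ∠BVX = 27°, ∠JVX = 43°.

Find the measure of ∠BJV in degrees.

1. ∠BXV = 64°  [△VXB]
2. ∠JXV = 64°  [B on ray XJ]
3. ∠VJX = 73°  [△VXJ]
4. ∠BJV = 73°  [B on ray JX]

∠BJV = 73°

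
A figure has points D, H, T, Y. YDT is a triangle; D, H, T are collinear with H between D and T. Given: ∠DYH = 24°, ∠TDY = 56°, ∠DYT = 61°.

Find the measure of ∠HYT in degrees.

∠HYT = 37°

1. ∠DTY = 63°  [△YDT]
2. ∠HDY = 56°  [H on ray DT]
3. ∠HTY = 63°  [H on ray TD]
4. ∠DHY = 100°  [△YDH]
5. ∠THY = 80°  [linear pair at H on DT]
6. ∠HYT = 37°  [△YHT]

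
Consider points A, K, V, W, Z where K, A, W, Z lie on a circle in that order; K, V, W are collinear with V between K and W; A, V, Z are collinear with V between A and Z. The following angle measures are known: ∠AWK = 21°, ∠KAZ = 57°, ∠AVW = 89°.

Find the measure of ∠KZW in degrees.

∠KZW = 53°

1. ∠AZK = 21°  [same arc KA]
2. ∠KWZ = 57°  [same arc KZ]
3. ∠KVZ = 89°  [vertical angles at V]
4. ∠WKZ = 70°  [△KVZ]
5. ∠KZW = 53°  [△KWZ]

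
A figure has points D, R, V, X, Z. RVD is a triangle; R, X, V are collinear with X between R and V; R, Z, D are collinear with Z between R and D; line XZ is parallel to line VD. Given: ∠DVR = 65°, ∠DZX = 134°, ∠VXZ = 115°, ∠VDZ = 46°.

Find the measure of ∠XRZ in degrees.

1. ∠RXZ = 65°  [XZ∥VD, corresponding at X]
2. ∠RZX = 46°  [linear pair at Z on RD]
3. ∠XRZ = 69°  [△RXZ]

∠XRZ = 69°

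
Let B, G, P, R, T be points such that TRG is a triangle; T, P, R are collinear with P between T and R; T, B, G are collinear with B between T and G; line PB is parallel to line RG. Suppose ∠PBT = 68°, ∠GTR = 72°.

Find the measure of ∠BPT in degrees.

1. ∠RGT = 68°  [PB∥RG, corresponding at B]
2. ∠GRT = 40°  [△TRG]
3. ∠BPT = 40°  [PB∥RG, corresponding at P]

∠BPT = 40°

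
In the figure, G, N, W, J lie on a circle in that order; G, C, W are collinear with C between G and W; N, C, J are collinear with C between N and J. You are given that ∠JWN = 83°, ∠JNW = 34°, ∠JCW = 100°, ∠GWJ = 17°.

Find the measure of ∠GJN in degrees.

∠GJN = 66°

1. ∠JGN = 97°  [cyclic GNWJ, opposite ∠G+∠W]
2. ∠GNJ = 17°  [same arc GJ]
3. ∠GJN = 66°  [△GNJ]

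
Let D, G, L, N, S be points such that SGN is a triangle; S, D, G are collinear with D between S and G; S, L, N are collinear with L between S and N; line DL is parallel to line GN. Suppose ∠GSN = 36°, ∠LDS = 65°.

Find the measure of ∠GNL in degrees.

∠GNL = 79°

1. ∠DSL = 36°  [D on SG, L on SN]
2. ∠DLS = 79°  [△SDL]
3. ∠DLN = 101°  [linear pair at L on SN]
4. ∠GNL = 79°  [DL∥GN, co-interior at N–L]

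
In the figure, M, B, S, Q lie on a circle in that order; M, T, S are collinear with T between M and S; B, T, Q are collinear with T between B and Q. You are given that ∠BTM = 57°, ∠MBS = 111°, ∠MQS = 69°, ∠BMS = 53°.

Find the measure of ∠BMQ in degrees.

1. ∠MBQ = 70°  [△MTB]
2. ∠BSM = 16°  [△MBS]
3. ∠BQM = 16°  [same arc MB]
4. ∠BMQ = 94°  [△MBQ]

∠BMQ = 94°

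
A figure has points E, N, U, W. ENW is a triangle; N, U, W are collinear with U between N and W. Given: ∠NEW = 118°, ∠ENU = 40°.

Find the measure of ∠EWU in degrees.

∠EWU = 22°

1. ∠ENW = 40°  [U on ray NW]
2. ∠EWN = 22°  [△ENW]
3. ∠EWU = 22°  [U on ray WN]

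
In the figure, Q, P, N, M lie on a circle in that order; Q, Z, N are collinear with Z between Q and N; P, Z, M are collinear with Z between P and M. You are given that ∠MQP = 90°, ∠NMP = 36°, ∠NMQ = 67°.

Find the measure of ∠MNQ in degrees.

1. ∠MNP = 90°  [cyclic QPNM, opposite ∠Q+∠N]
2. ∠MPN = 54°  [△PNM]
3. ∠MQN = 54°  [same arc NM]
4. ∠MNQ = 59°  [△QNM]

∠MNQ = 59°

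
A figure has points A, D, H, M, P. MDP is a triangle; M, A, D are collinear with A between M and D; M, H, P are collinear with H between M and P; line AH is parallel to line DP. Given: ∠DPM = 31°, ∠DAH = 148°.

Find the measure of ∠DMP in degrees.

∠DMP = 117°

1. ∠AHM = 31°  [AH∥DP, corresponding at H]
2. ∠HAM = 32°  [linear pair at A on MD]
3. ∠AMH = 117°  [△MAH]
4. ∠DMP = 117°  [A on MD, H on MP]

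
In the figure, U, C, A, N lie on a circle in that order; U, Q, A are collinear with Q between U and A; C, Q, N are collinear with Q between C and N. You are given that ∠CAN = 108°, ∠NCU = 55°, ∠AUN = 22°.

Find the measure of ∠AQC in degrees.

∠AQC = 105°

1. ∠CUN = 72°  [cyclic UCAN, opposite ∠U+∠A]
2. ∠CNU = 53°  [△UCN]
3. ∠ACN = 22°  [same arc AN]
4. ∠CAU = 53°  [same arc UC]
5. ∠AQC = 105°  [△CQA]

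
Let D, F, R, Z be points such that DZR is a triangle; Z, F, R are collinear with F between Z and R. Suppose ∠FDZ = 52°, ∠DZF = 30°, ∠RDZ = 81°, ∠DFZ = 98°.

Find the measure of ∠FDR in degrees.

1. ∠DZR = 30°  [F on ray ZR]
2. ∠DRZ = 69°  [△DZR]
3. ∠DFR = 82°  [linear pair at F on ZR]
4. ∠DRF = 69°  [F on ray RZ]
5. ∠FDR = 29°  [△DFR]

∠FDR = 29°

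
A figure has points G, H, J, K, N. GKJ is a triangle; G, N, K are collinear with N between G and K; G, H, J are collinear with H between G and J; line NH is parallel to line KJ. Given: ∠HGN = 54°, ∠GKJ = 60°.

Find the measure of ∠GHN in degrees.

1. ∠JGK = 54°  [N on GK, H on GJ]
2. ∠GJK = 66°  [△GKJ]
3. ∠GHN = 66°  [NH∥KJ, corresponding at H]

∠GHN = 66°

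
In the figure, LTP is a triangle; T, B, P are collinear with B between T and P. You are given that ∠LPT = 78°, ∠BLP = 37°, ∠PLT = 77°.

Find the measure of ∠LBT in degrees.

1. ∠BPL = 78°  [B on ray PT]
2. ∠LBP = 65°  [△LBP]
3. ∠LBT = 115°  [linear pair at B on TP]

∠LBT = 115°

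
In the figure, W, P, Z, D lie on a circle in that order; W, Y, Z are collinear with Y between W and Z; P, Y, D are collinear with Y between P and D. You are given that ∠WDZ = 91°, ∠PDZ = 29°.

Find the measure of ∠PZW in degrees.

1. ∠WPZ = 89°  [cyclic WPZD, opposite ∠P+∠D]
2. ∠PWZ = 29°  [same arc PZ]
3. ∠PZW = 62°  [△WPZ]

∠PZW = 62°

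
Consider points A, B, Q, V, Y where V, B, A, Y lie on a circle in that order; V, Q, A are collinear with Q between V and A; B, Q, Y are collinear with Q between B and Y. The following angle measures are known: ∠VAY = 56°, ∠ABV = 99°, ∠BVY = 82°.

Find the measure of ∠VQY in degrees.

∠VQY = 95°

1. ∠VBY = 56°  [same arc VY]
2. ∠AYV = 81°  [cyclic VBAY, opposite ∠B+∠Y]
3. ∠BYV = 42°  [△VBY]
4. ∠AVY = 43°  [△VAY]
5. ∠VQY = 95°  [△VQY]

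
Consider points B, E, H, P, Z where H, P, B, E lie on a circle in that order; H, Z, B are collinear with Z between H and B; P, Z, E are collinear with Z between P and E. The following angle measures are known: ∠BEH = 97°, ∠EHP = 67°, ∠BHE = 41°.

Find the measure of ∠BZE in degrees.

∠BZE = 112°

1. ∠EBH = 42°  [△HBE]
2. ∠EBP = 113°  [cyclic HPBE, opposite ∠H+∠B]
3. ∠BPE = 41°  [same arc BE]
4. ∠BEP = 26°  [△PBE]
5. ∠BZE = 112°  [△BZE]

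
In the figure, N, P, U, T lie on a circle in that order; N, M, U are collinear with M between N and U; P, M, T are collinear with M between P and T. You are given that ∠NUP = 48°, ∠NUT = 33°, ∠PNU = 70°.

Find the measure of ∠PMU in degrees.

∠PMU = 103°

1. ∠NPT = 33°  [same arc NT]
2. ∠NMP = 77°  [△NMP]
3. ∠PMU = 103°  [linear pair at M on NU]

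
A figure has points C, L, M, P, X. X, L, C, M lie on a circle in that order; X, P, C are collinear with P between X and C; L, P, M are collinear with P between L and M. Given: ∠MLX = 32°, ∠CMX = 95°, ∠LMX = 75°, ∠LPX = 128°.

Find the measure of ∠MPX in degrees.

∠MPX = 52°

1. ∠MCX = 32°  [same arc XM]
2. ∠CXM = 53°  [△XCM]
3. ∠MPX = 52°  [△XPM]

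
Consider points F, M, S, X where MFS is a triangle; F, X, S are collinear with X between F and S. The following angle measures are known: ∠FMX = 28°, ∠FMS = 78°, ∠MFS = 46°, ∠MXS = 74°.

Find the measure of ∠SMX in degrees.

∠SMX = 50°

1. ∠FSM = 56°  [△MFS]
2. ∠MSX = 56°  [X on ray SF]
3. ∠SMX = 50°  [△MXS]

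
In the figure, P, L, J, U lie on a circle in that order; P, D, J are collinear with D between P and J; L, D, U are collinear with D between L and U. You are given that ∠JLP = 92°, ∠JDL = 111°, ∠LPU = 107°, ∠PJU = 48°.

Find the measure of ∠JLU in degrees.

∠JLU = 44°

1. ∠JUP = 88°  [cyclic PLJU, opposite ∠L+∠U]
2. ∠JPU = 44°  [△PJU]
3. ∠JLU = 44°  [same arc JU]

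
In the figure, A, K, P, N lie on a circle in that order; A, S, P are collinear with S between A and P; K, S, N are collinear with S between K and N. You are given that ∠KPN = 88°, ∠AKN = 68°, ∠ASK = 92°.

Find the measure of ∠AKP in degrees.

∠AKP = 140°

1. ∠KAN = 92°  [cyclic AKPN, opposite ∠A+∠P]
2. ∠ANK = 20°  [△AKN]
3. ∠KAP = 20°  [△ASK]
4. ∠APK = 20°  [same arc AK]
5. ∠AKP = 140°  [△AKP]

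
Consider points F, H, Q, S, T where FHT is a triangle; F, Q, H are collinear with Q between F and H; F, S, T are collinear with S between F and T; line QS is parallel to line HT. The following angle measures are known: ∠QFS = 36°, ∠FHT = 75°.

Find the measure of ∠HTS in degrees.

1. ∠HFT = 36°  [Q on FH, S on FT]
2. ∠FTH = 69°  [△FHT]
3. ∠HTS = 69°  [S on ray TF]

∠HTS = 69°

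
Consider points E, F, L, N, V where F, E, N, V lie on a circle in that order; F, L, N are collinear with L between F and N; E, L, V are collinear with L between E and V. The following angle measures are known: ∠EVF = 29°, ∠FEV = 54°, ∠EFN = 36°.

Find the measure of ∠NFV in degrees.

1. ∠EFV = 97°  [△FEV]
2. ∠EVN = 36°  [same arc EN]
3. ∠ENV = 83°  [cyclic FENV, opposite ∠F+∠N]
4. ∠NEV = 61°  [△ENV]
5. ∠NFV = 61°  [same arc NV]

∠NFV = 61°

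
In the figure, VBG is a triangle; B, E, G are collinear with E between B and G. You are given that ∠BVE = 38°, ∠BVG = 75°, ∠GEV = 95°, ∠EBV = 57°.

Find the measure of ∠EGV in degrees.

∠EGV = 48°

1. ∠GBV = 57°  [E on ray BG]
2. ∠BGV = 48°  [△VBG]
3. ∠EGV = 48°  [E on ray GB]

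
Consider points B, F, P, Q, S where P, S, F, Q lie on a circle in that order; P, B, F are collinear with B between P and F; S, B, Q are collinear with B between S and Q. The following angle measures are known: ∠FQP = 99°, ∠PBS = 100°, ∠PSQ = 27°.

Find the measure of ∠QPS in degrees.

1. ∠FSP = 81°  [cyclic PSFQ, opposite ∠S+∠Q]
2. ∠FPS = 53°  [△PBS]
3. ∠PFS = 46°  [△PSF]
4. ∠PQS = 46°  [same arc PS]
5. ∠QPS = 107°  [△PSQ]

∠QPS = 107°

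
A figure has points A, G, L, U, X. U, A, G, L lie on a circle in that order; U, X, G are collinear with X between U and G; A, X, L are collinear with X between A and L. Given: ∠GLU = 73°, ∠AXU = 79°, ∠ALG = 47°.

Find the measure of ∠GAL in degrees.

∠GAL = 53°

1. ∠GAU = 107°  [cyclic UAGL, opposite ∠A+∠L]
2. ∠AXG = 101°  [linear pair at X on UG]
3. ∠AUG = 47°  [same arc AG]
4. ∠AGU = 26°  [△UAG]
5. ∠GAL = 53°  [△AXG]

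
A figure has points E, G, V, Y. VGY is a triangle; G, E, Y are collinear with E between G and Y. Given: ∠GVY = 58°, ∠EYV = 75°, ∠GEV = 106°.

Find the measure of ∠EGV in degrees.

∠EGV = 47°

1. ∠GYV = 75°  [E on ray YG]
2. ∠VGY = 47°  [△VGY]
3. ∠EGV = 47°  [E on ray GY]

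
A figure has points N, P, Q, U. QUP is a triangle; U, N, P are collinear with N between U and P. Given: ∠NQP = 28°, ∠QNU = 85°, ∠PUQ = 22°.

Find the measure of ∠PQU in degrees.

1. ∠PNQ = 95°  [linear pair at N on UP]
2. ∠NPQ = 57°  [△QNP]
3. ∠QPU = 57°  [N on ray PU]
4. ∠PQU = 101°  [△QUP]

∠PQU = 101°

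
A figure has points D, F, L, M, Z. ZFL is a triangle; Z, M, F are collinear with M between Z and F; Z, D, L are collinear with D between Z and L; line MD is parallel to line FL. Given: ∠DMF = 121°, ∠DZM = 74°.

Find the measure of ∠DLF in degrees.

1. ∠DMZ = 59°  [linear pair at M on ZF]
2. ∠MDZ = 47°  [△ZMD]
3. ∠LDM = 133°  [linear pair at D on ZL]
4. ∠DLF = 47°  [MD∥FL, co-interior at L–D]

∠DLF = 47°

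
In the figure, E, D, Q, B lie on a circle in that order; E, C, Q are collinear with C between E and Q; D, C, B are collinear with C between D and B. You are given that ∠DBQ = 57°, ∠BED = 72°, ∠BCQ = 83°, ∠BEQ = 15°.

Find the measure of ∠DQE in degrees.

∠DQE = 68°

1. ∠DCE = 83°  [vertical angles at C]
2. ∠BDQ = 15°  [same arc QB]
3. ∠DCQ = 97°  [linear pair at C on EQ]
4. ∠DQE = 68°  [△DCQ]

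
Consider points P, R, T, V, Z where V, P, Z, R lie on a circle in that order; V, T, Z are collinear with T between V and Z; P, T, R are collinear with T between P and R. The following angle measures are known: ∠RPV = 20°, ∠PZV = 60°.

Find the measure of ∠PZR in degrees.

1. ∠PRV = 60°  [same arc VP]
2. ∠PVR = 100°  [△VPR]
3. ∠PZR = 80°  [cyclic VPZR, opposite ∠V+∠Z]

∠PZR = 80°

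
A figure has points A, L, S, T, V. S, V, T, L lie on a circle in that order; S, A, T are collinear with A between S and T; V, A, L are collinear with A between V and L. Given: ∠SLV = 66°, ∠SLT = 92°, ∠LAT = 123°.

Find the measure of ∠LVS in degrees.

∠LVS = 31°

1. ∠STV = 66°  [same arc SV]
2. ∠SVT = 88°  [cyclic SVTL, opposite ∠V+∠L]
3. ∠SAV = 123°  [vertical angles at A]
4. ∠TSV = 26°  [△SVT]
5. ∠LVS = 31°  [△SAV]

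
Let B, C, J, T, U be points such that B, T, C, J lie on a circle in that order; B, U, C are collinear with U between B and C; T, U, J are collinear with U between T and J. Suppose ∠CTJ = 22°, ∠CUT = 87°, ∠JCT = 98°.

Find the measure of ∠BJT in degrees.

∠BJT = 71°

1. ∠CBJ = 22°  [same arc CJ]
2. ∠BUJ = 87°  [vertical angles at U]
3. ∠BJT = 71°  [△BUJ]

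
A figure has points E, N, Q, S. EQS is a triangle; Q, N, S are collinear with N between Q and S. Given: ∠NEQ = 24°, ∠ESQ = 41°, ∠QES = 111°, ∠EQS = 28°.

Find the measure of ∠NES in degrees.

∠NES = 87°

1. ∠ESN = 41°  [N on ray SQ]
2. ∠EQN = 28°  [N on ray QS]
3. ∠ENQ = 128°  [△EQN]
4. ∠ENS = 52°  [linear pair at N on QS]
5. ∠NES = 87°  [△ENS]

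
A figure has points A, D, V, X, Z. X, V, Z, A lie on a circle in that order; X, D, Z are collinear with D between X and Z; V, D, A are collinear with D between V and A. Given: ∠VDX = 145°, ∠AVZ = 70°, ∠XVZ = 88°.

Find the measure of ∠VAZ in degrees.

∠VAZ = 17°

1. ∠VDZ = 35°  [linear pair at D on XZ]
2. ∠VZX = 75°  [△VDZ]
3. ∠VXZ = 17°  [△XVZ]
4. ∠VAZ = 17°  [same arc VZ]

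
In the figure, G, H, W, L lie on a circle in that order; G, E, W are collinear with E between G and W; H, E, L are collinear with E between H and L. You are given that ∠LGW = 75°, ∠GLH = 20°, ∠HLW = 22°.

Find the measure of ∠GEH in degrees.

∠GEH = 95°

1. ∠LHW = 75°  [same arc WL]
2. ∠GWH = 20°  [same arc GH]
3. ∠HEW = 85°  [△HEW]
4. ∠GEH = 95°  [linear pair at E on GW]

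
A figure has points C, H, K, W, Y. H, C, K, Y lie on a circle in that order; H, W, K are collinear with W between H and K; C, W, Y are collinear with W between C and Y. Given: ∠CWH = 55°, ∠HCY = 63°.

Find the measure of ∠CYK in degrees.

1. ∠KWY = 55°  [vertical angles at W]
2. ∠HKY = 63°  [same arc HY]
3. ∠CYK = 62°  [△KWY]

∠CYK = 62°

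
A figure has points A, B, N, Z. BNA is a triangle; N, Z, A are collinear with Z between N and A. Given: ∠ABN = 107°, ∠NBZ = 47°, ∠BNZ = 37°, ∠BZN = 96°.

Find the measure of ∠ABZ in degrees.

1. ∠ANB = 37°  [Z on ray NA]
2. ∠AZB = 84°  [linear pair at Z on NA]
3. ∠BAN = 36°  [△BNA]
4. ∠BAZ = 36°  [Z on ray AN]
5. ∠ABZ = 60°  [△BZA]

∠ABZ = 60°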